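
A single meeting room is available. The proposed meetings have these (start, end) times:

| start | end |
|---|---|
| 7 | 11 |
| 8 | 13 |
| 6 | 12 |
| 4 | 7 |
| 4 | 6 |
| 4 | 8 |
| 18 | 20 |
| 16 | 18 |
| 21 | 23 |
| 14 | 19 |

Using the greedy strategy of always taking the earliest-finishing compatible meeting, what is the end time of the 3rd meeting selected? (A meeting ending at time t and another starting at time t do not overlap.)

By end time: (4,6), (4,7), (4,8), (7,11), (6,12), (8,13), (16,18), (14,19), (18,20), (21,23).
Pick (4,6); next start ≥ 6 → (7,11); next start ≥ 11 → (16,18); next start ≥ 18 → (18,20); next start ≥ 20 → (21,23).
Selected: (4,6) (7,11) (16,18) (18,20) (21,23)

18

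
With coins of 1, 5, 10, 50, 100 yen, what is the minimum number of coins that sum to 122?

5

Use the largest denomination that fits, subtract, and repeat.
122 − 1×100→22 − 2×10→2 − 2×1→0
Total coins = 1 + 2 + 2 = 5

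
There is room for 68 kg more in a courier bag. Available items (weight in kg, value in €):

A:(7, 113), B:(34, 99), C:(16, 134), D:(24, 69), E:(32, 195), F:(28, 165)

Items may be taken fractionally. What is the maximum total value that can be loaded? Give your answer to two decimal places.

518.61

Order: A (113/7=16.14) > C (134/16=8.38) > E (195/32=6.09) > F (165/28=5.89) > B (99/34=2.91) > D (69/24=2.88)
Fill: take A (7 @ 113) → take C (16 @ 134) → take E (32 @ 195) → take 13/28 of F → 76.61; 68/68 used.
Total value = 518.61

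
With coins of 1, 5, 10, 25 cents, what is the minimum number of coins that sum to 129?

Greedy: take as many of the largest coin as possible, then repeat with the remainder.
129 − 5×25→4 − 4×1→0
Total coins = 5 + 4 = 9

9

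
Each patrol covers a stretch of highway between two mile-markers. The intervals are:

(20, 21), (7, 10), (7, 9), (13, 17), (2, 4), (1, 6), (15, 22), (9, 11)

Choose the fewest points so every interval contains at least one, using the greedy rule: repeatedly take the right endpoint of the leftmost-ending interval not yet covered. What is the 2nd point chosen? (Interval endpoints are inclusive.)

9

Sort by right endpoint; whenever an interval is uncovered, place a point at its right end.
By right end: [2,4]  [1,6]  [7,9]  [7,10]  [9,11]  [13,17]  [20,21]  [15,22]
[2,4] uncovered → point at 4; [7,9] uncovered → point at 9; [13,17] uncovered → point at 17; [20,21] uncovered → point at 21.
Points: 4, 9, 17, 21 (4 total).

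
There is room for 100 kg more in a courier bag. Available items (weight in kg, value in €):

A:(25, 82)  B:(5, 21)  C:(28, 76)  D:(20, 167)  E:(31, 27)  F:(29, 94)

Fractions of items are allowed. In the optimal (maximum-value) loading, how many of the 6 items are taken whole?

4

Order: D (167/20=8.35) > B (21/5=4.20) > A (82/25=3.28) > F (94/29=3.24) > C (76/28=2.71) > E (27/31=0.87)
Fill: take D (20 @ 167) → take B (5 @ 21) → take A (25 @ 82) → take F (29 @ 94) → take 21/28 of C → 57.00; 100/100 used.
4 item(s) taken whole; one partial (take 21/28 of C).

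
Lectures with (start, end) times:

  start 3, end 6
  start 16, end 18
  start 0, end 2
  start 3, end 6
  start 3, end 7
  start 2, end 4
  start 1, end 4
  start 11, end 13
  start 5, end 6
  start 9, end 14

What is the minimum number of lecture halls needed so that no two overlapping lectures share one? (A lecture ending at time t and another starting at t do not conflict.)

starts: [0, 1, 2, 3, 3, 3, 5, 9, 11, 16]
ends:   [2, 4, 4, 6, 6, 6, 7, 13, 14, 18]
s0→1 s1→2 e2→1 s2→2 s3→3 s3→4 s3→5  — peak 5.

5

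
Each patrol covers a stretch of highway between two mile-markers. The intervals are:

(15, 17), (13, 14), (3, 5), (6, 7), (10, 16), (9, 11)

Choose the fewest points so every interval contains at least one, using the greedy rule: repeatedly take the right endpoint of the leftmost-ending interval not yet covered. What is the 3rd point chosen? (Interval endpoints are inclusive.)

11

Sorted: [3,5] [6,7] [9,11] [13,14] [10,16] [15,17]
{[3,5]} hit by 5; {[6,7]} hit by 7; {[9,11]} hit by 11; {[13,14],[10,16]} hit by 14; {[15,17]} hit by 17.
Points: 5, 7, 11, 14, 17 (5 total).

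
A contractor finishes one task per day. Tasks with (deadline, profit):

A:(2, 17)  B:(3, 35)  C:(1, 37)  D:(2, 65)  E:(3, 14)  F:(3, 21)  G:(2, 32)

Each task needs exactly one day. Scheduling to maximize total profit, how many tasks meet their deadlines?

3

By profit: D(d2,65), C(d1,37), B(d3,35), G(d2,32), F(d3,21), A(d2,17), E(d3,14)
D→slot 2; C→slot 1; B→slot 3; G skipped; F skipped; A skipped; E skipped.
3 of 7 scheduled.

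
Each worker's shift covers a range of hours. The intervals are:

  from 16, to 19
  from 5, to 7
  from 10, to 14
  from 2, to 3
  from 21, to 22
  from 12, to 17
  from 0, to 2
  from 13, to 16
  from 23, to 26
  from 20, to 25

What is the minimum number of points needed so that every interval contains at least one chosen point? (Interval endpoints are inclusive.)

6

By right end: [0,2]  [2,3]  [5,7]  [10,14]  [13,16]  [12,17]  [16,19]  [21,22]  [20,25]  [23,26]
[0,2] uncovered → point at 2; [5,7] uncovered → point at 7; [10,14] uncovered → point at 14; [16,19] uncovered → point at 19; [21,22] uncovered → point at 22; [23,26] uncovered → point at 26.
Points: 2, 7, 14, 19, 22, 26 (6 total).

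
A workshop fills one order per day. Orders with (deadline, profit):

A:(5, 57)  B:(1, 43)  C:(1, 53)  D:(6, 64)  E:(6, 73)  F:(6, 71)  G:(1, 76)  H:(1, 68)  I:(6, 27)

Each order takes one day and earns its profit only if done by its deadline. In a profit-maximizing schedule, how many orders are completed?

6

Take jobs in profit order; each goes to the latest open slot no later than its deadline.
By profit: G(d1,76), E(d6,73), F(d6,71), H(d1,68), D(d6,64), A(d5,57), C(d1,53), B(d1,43), I(d6,27)
G→slot 1; E→slot 6; F→slot 5; H skipped; D→slot 4; A→slot 3; C skipped; B skipped; I→slot 2.
6 of 9 scheduled.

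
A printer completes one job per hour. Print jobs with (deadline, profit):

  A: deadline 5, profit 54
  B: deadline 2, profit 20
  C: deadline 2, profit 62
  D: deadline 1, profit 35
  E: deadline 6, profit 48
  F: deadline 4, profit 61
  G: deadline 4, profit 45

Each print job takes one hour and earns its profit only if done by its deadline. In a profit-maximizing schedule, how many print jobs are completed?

6

By profit: C(d2,62), F(d4,61), A(d5,54), E(d6,48), G(d4,45), D(d1,35), B(d2,20)
C→slot 2; F→slot 4; A→slot 5; E→slot 6; G→slot 3; D→slot 1; B skipped.
6 of 7 scheduled.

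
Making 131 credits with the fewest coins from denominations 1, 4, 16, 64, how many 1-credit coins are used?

Use the largest denomination that fits, subtract, and repeat.
131 − 2×64→3 − 3×1→0
Count of 1: 3

3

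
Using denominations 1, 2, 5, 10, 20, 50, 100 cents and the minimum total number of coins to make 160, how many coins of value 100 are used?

1

160 = 1×100 + 1×50 + 1×10
Count of 100: 1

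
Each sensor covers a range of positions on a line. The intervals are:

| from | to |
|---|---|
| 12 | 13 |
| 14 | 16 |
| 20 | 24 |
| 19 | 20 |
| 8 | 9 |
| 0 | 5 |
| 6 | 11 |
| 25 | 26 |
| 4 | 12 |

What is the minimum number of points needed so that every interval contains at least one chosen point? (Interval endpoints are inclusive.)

Process intervals by earliest right end; each time one isn't hit yet, stab at its right endpoint.
By right end: [0,5]  [8,9]  [6,11]  [4,12]  [12,13]  [14,16]  [19,20]  [20,24]  [25,26]
[0,5] uncovered → point at 5; [8,9] uncovered → point at 9; [12,13] uncovered → point at 13; [14,16] uncovered → point at 16; [19,20] uncovered → point at 20; [25,26] uncovered → point at 26.
Points: 5, 9, 13, 16, 20, 26 (6 total).

6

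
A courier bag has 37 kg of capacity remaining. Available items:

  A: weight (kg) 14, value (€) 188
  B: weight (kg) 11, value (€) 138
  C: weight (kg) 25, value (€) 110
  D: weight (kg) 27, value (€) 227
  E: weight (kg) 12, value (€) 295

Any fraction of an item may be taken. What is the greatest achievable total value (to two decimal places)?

621.00

Ratios (sorted): E 24.58, A 13.43, B 12.55, D 8.41, C 4.40
take E (12 @ 295); take A (14 @ 188); take B (11 @ 138). Capacity used 37/37.
Total value = 621.00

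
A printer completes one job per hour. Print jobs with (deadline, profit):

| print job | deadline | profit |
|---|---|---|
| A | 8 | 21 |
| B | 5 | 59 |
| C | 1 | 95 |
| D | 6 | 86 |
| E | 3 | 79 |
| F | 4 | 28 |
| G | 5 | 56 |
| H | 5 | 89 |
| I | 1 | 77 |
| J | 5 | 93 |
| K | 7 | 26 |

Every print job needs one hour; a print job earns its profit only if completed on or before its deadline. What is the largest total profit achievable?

548

Profit order: C=95 J=93 H=89 D=86 E=79 I=77 B=59 G=56 F=28 K=26 A=21
Assign: C→slot 1, J→slot 5, H→slot 4, D→slot 6, E→slot 3, I skipped, B→slot 2, G skipped, F skipped, K→slot 7, A→slot 8.
Slots: [1:C] [2:B] [3:E] [4:H] [5:J] [6:D] [7:K] [8:A]
Profit = 95 + 59 + 79 + 89 + 93 + 86 + 26 + 21 = 548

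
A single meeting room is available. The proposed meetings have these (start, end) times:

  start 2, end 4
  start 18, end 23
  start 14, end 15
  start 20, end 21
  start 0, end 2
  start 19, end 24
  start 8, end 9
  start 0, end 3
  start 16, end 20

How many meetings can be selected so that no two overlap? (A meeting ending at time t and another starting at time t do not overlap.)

By end time: (0,2), (0,3), (2,4), (8,9), (14,15), (16,20), (20,21), (18,23), (19,24).
Pick (0,2); next start ≥ 2 → (2,4); next start ≥ 4 → (8,9); next start ≥ 9 → (14,15); next start ≥ 15 → (16,20); next start ≥ 20 → (20,21).
Selected 6 meetings.

6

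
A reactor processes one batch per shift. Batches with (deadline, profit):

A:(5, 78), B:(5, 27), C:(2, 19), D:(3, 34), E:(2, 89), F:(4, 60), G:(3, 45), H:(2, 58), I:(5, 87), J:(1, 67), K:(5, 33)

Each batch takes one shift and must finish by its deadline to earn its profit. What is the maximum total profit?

Sort by profit descending; place each in the latest free slot ≤ its deadline.
Profit order: E=89 I=87 A=78 J=67 F=60 H=58 G=45 D=34 K=33 B=27 C=19
Assign: E→slot 2, I→slot 5, A→slot 4, J→slot 1, F→slot 3, H skipped, G skipped, D skipped, K skipped, B skipped, C skipped.
Slots: [1:J] [2:E] [3:F] [4:A] [5:I]
Profit = 67 + 89 + 60 + 78 + 87 = 381

381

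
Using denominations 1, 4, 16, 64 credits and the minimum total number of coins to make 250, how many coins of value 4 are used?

2

250 = 3×64 + 3×16 + 2×4 + 2×1
Count of 4: 2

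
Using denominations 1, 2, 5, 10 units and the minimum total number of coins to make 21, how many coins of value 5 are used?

0

21 − 2×10→1 − 1×1→0
Count of 5: 0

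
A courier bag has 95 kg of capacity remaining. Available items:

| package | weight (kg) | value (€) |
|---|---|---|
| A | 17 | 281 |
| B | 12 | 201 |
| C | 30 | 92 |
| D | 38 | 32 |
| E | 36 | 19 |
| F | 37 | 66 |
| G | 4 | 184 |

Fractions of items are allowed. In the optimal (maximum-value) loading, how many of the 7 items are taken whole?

4

Sort by value per unit weight and fill in that order.
Ratios (sorted): G 46.00, B 16.75, A 16.53, C 3.07, F 1.78, D 0.84, E 0.53
take G (4 @ 184); take B (12 @ 201); take A (17 @ 281); take C (30 @ 92); take 32/37 of F → 57.08. Capacity used 95/95.
4 item(s) taken whole; one partial (take 32/37 of F).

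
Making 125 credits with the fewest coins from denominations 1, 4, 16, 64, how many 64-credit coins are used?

Greedy: take as many of the largest coin as possible, then repeat with the remainder.
125 − 1×64→61 − 3×16→13 − 3×4→1 − 1×1→0
Count of 64: 1

1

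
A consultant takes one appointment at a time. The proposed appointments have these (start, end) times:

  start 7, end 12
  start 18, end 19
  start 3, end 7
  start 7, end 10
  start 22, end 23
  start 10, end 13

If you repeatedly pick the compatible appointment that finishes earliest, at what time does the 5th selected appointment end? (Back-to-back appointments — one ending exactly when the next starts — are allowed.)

Greedy by earliest finish: after sorting by end time, pick each interval compatible with the last pick.
By end time: (3,7), (7,10), (7,12), (10,13), (18,19), (22,23).
Pick (3,7); next start ≥ 7 → (7,10); next start ≥ 10 → (10,13); next start ≥ 13 → (18,19); next start ≥ 19 → (22,23).
Selected: (3,7) (7,10) (10,13) (18,19) (22,23)

23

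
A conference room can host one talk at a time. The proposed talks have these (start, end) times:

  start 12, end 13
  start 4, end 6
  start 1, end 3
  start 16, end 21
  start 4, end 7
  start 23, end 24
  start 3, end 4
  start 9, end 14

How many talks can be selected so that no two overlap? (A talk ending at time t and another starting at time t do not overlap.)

6

Order by finish time; keep every interval that doesn't clash with the previous kept one.
Sorted by end: (1,3)  (3,4)  (4,6)  (4,7)  (12,13)  (9,14)  (16,21)  (23,24)
take (1,3); take (3,4); take (4,6); skip (4,7); take (12,13); take (16,21); take (23,24).
Selected 6 talks.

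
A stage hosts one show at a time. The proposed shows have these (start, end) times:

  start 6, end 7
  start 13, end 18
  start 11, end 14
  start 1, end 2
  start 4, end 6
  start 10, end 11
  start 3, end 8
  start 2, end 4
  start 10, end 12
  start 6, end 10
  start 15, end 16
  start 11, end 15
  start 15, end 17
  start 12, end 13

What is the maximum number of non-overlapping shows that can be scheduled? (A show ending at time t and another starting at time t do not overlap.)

7

Order by finish time; keep every interval that doesn't clash with the previous kept one.
Sorted by end: (1,2)  (2,4)  (4,6)  (6,7)  (3,8)  (6,10)  (10,11)  (10,12)  (12,13)  (11,14)  (11,15)  (15,16)  (15,17)  (13,18)
take (1,2); take (2,4); take (4,6); take (6,7); take (10,11); skip (10,12); take (12,13); take (15,16); skip (15,17).
Selected 7 shows.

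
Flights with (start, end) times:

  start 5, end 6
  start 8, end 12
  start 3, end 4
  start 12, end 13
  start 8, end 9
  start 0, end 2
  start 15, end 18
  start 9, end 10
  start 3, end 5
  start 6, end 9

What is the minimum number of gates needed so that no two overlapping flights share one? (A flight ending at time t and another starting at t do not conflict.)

Count concurrent intervals with a sweep; the peak is the room count.
Events (time:±→running): 0:+→1 2:-→0 3:+→1 3:+→2 4:-→1 5:-→0 5:+→1 6:-→0 6:+→1 8:+→2 8:+→3 … peak 3.

3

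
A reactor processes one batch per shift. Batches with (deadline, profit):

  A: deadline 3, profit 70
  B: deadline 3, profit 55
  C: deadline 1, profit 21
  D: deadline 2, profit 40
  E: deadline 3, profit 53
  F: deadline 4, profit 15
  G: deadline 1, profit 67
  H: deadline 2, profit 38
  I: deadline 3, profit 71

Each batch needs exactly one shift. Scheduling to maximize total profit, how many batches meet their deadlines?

Sort by profit descending; place each in the latest free slot ≤ its deadline.
Profit order: I=71 A=70 G=67 B=55 E=53 D=40 H=38 C=21 F=15
Assign: I→slot 3, A→slot 2, G→slot 1, B skipped, E skipped, D skipped, H skipped, C skipped, F→slot 4.
Slots: [1:G] [2:A] [3:I] [4:F]
4 of 9 scheduled.

4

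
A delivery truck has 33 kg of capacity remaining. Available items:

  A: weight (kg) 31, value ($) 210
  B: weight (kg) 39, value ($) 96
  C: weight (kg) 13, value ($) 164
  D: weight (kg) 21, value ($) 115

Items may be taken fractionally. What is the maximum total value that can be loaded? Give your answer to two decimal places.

299.48

Order: C (164/13=12.62) > A (210/31=6.77) > D (115/21=5.48) > B (96/39=2.46)
Fill: take C (13 @ 164) → take 20/31 of A → 135.48; 33/33 used.
Total value = 299.48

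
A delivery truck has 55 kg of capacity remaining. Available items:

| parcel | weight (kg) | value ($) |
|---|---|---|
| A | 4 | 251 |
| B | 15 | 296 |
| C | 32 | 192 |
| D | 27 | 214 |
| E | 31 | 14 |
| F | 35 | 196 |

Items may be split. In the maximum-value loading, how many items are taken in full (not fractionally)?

Ratios (sorted): A 62.75, B 19.73, D 7.93, C 6.00, F 5.60, E 0.45
take A (4 @ 251); take B (15 @ 296); take D (27 @ 214); take 9/32 of C → 54.00. Capacity used 55/55.
3 item(s) taken whole; one partial (take 9/32 of C).

3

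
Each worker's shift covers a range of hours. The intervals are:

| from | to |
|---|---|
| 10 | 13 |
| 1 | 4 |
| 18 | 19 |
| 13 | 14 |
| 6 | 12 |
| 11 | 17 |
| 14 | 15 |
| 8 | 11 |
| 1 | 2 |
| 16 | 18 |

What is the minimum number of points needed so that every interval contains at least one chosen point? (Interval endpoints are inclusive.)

4

Sort by right endpoint; whenever an interval is uncovered, place a point at its right end.
Sorted: [1,2] [1,4] [8,11] [6,12] [10,13] [13,14] [14,15] [11,17] [16,18] [18,19]
{[1,2],[1,4]} hit by 2; {[8,11],[6,12],[10,13]} hit by 11; {[13,14],[14,15],[11,17]} hit by 14; {[16,18],[18,19]} hit by 18.
Points: 2, 11, 14, 18 (4 total).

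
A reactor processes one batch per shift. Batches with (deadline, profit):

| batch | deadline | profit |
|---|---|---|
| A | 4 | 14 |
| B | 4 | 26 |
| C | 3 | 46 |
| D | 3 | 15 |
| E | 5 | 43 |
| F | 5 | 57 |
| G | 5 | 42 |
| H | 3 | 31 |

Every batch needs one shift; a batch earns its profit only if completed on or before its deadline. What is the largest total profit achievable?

Sort by profit descending; place each in the latest free slot ≤ its deadline.
Profit order: F=57 C=46 E=43 G=42 H=31 B=26 D=15 A=14
Assign: F→slot 5, C→slot 3, E→slot 4, G→slot 2, H→slot 1, B skipped, D skipped, A skipped.
Slots: [1:H] [2:G] [3:C] [4:E] [5:F]
Profit = 31 + 42 + 46 + 43 + 57 = 219

219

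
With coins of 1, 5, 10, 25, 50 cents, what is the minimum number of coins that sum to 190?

190 = 3×50 + 1×25 + 1×10 + 1×5
Total coins = 3 + 1 + 1 + 1 = 6

6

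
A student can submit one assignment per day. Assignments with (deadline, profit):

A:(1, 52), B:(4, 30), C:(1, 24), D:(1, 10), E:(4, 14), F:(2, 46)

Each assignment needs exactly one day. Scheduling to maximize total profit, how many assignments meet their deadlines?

4

Take jobs in profit order; each goes to the latest open slot no later than its deadline.
By profit: A(d1,52), F(d2,46), B(d4,30), C(d1,24), E(d4,14), D(d1,10)
A→slot 1; F→slot 2; B→slot 4; C skipped; E→slot 3; D skipped.
4 of 6 scheduled.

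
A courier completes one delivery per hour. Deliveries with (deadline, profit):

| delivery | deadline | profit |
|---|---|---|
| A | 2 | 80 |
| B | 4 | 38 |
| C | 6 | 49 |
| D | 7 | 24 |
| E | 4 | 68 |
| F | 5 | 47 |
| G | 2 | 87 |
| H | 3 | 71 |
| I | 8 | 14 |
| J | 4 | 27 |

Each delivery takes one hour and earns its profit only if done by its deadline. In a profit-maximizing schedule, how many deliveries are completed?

Take jobs in profit order; each goes to the latest open slot no later than its deadline.
By profit: G(d2,87), A(d2,80), H(d3,71), E(d4,68), C(d6,49), F(d5,47), B(d4,38), J(d4,27), D(d7,24), I(d8,14)
G→slot 2; A→slot 1; H→slot 3; E→slot 4; C→slot 6; F→slot 5; B skipped; J skipped; D→slot 7; I→slot 8.
8 of 10 scheduled.

8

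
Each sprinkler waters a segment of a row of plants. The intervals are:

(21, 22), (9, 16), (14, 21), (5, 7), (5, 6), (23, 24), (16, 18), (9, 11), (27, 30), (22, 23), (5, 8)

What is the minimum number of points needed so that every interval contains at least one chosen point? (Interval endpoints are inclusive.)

6

Sorted: [5,6] [5,7] [5,8] [9,11] [9,16] [16,18] [14,21] [21,22] [22,23] [23,24] [27,30]
{[5,6],[5,7],[5,8]} hit by 6; {[9,11],[9,16]} hit by 11; {[16,18],[14,21]} hit by 18; {[21,22],[22,23]} hit by 22; {[23,24]} hit by 24; {[27,30]} hit by 30.
Points: 6, 11, 18, 22, 24, 30 (6 total).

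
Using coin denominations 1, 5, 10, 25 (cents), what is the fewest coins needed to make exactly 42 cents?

5

42 − 1×25→17 − 1×10→7 − 1×5→2 − 2×1→0
Total coins = 1 + 1 + 1 + 2 = 5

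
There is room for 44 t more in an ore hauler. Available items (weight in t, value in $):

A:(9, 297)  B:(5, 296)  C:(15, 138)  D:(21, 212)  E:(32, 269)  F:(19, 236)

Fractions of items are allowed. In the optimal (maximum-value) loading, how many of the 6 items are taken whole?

Greedy by value/weight ratio, highest first.
Order: B (296/5=59.20) > A (297/9=33.00) > F (236/19=12.42) > D (212/21=10.10) > C (138/15=9.20) > E (269/32=8.41)
Fill: take B (5 @ 296) → take A (9 @ 297) → take F (19 @ 236) → take 11/21 of D → 111.05; 44/44 used.
3 item(s) taken whole; one partial (take 11/21 of D).

3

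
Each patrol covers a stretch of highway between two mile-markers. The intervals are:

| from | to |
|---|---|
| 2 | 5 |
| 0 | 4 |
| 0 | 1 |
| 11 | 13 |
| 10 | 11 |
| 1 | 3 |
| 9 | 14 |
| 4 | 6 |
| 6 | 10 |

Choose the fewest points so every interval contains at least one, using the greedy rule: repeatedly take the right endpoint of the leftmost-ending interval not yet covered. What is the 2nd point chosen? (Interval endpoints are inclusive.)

Sort by right endpoint; whenever an interval is uncovered, place a point at its right end.
Sorted: [0,1] [1,3] [0,4] [2,5] [4,6] [6,10] [10,11] [11,13] [9,14]
{[0,1],[1,3],[0,4]} hit by 1; {[2,5],[4,6]} hit by 5; {[6,10],[10,11]} hit by 10; {[11,13],[9,14]} hit by 13.
Points: 1, 5, 10, 13 (4 total).

5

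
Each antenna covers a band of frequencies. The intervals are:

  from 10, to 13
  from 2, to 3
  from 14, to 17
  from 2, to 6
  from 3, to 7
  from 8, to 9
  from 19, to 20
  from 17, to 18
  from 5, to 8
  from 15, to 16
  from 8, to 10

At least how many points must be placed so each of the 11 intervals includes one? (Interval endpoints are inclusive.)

Process intervals by earliest right end; each time one isn't hit yet, stab at its right endpoint.
Sorted: [2,3] [2,6] [3,7] [5,8] [8,9] [8,10] [10,13] [15,16] [14,17] [17,18] [19,20]
{[2,3],[2,6],[3,7]} hit by 3; {[5,8],[8,9],[8,10]} hit by 8; {[10,13]} hit by 13; {[15,16],[14,17]} hit by 16; {[17,18]} hit by 18; {[19,20]} hit by 20.
Points: 3, 8, 13, 16, 18, 20 (6 total).

6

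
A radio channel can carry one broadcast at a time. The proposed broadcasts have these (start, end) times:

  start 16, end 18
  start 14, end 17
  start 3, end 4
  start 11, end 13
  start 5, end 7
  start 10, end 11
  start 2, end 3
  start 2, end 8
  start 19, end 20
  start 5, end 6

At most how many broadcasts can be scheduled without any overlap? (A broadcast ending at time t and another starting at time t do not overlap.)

Sort by end time and greedily take each interval whose start is ≥ the last chosen end.
Sorted by end: (2,3)  (3,4)  (5,6)  (5,7)  (2,8)  (10,11)  (11,13)  (14,17)  (16,18)  (19,20)
take (2,3); take (3,4); take (5,6); skip (2,8); take (10,11); take (11,13); take (14,17); skip (16,18); take (19,20).
Selected 7 broadcasts.

7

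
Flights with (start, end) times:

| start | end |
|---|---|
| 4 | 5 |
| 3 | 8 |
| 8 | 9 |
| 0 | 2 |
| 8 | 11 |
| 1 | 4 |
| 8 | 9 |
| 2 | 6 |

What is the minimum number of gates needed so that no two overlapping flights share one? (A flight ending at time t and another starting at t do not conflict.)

3

Events (time:±→running): 0:+→1 1:+→2 2:-→1 2:+→2 3:+→3 … peak 3.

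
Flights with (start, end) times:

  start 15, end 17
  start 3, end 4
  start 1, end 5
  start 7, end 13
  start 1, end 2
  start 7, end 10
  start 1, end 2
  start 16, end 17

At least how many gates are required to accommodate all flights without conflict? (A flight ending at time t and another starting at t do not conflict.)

starts: [1, 1, 1, 3, 7, 7, 15, 16]
ends:   [2, 2, 4, 5, 10, 13, 17, 17]
s1→1 s1→2 s1→3  — peak 3.

3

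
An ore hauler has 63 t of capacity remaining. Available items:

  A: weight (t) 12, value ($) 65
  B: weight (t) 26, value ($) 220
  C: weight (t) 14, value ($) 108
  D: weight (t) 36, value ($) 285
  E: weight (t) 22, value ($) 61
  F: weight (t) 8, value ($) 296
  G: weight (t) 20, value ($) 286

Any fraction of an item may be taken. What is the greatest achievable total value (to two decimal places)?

Order: F (296/8=37.00) > G (286/20=14.30) > B (220/26=8.46) > D (285/36=7.92) > C (108/14=7.71) > A (65/12=5.42) > E (61/22=2.77)
Fill: take F (8 @ 296) → take G (20 @ 286) → take B (26 @ 220) → take 9/36 of D → 71.25; 63/63 used.
Total value = 873.25

873.25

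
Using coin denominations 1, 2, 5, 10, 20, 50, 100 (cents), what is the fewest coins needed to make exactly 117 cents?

Greedy: take as many of the largest coin as possible, then repeat with the remainder.
117 = 1×100 + 1×10 + 1×5 + 1×2
Total coins = 1 + 1 + 1 + 1 = 4

4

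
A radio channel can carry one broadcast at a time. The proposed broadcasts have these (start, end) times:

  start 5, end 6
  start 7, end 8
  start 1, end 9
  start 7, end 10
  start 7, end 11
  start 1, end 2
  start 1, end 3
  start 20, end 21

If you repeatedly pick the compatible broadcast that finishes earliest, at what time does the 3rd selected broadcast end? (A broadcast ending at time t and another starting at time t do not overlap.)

8

Order by finish time; keep every interval that doesn't clash with the previous kept one.
By end time: (1,2), (1,3), (5,6), (7,8), (1,9), (7,10), (7,11), (20,21).
Pick (1,2); next start ≥ 2 → (5,6); next start ≥ 6 → (7,8); next start ≥ 8 → (20,21).
Selected: (1,2) (5,6) (7,8) (20,21)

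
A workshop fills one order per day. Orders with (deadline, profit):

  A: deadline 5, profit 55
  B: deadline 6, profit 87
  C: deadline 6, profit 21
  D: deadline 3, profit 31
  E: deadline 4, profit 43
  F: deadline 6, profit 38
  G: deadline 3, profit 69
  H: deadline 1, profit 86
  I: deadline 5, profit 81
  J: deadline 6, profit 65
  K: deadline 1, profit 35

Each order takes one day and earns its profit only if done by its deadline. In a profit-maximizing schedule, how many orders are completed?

6

Sort by profit descending; place each in the latest free slot ≤ its deadline.
By profit: B(d6,87), H(d1,86), I(d5,81), G(d3,69), J(d6,65), A(d5,55), E(d4,43), F(d6,38), K(d1,35), D(d3,31), C(d6,21)
B→slot 6; H→slot 1; I→slot 5; G→slot 3; J→slot 4; A→slot 2; E skipped; F skipped; K skipped; D skipped; C skipped.
6 of 11 scheduled.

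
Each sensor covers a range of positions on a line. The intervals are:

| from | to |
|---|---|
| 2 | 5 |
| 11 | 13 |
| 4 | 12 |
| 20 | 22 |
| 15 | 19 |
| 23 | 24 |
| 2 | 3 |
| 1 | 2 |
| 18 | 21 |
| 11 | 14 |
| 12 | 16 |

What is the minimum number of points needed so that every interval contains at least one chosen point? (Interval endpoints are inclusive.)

Sorted: [1,2] [2,3] [2,5] [4,12] [11,13] [11,14] [12,16] [15,19] [18,21] [20,22] [23,24]
{[1,2],[2,3],[2,5]} hit by 2; {[4,12],[11,13],[11,14],[12,16]} hit by 12; {[15,19],[18,21]} hit by 19; {[20,22]} hit by 22; {[23,24]} hit by 24.
Points: 2, 12, 19, 22, 24 (5 total).

5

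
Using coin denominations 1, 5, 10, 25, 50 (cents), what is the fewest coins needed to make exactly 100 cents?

Use the largest denomination that fits, subtract, and repeat.
100 = 2×50
Total coins = 2 = 2

2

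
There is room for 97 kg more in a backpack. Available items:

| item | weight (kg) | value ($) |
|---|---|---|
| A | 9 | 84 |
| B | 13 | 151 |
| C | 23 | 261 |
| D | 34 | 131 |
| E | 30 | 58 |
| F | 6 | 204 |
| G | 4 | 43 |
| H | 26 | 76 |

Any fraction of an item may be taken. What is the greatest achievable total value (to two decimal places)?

897.38

Greedy by value/weight ratio, highest first.
Order: F (204/6=34.00) > B (151/13=11.62) > C (261/23=11.35) > G (43/4=10.75) > A (84/9=9.33) > D (131/34=3.85) > H (76/26=2.92) > E (58/30=1.93)
Fill: take F (6 @ 204) → take B (13 @ 151) → take C (23 @ 261) → take G (4 @ 43) → take A (9 @ 84) → take D (34 @ 131) → take 8/26 of H → 23.38; 97/97 used.
Total value = 897.38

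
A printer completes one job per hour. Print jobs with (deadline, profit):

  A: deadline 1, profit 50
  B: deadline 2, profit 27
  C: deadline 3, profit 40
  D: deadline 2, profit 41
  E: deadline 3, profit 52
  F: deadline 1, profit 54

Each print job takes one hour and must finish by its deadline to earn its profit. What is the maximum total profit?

Profit order: F=54 E=52 A=50 D=41 C=40 B=27
Assign: F→slot 1, E→slot 3, A skipped, D→slot 2, C skipped, B skipped.
Slots: [1:F] [2:D] [3:E]
Profit = 54 + 41 + 52 = 147

147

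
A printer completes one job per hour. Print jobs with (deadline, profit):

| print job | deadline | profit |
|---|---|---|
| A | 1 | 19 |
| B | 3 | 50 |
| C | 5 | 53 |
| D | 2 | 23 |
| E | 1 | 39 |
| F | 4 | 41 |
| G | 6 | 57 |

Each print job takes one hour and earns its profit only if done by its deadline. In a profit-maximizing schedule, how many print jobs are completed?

Profit order: G=57 C=53 B=50 F=41 E=39 D=23 A=19
Assign: G→slot 6, C→slot 5, B→slot 3, F→slot 4, E→slot 1, D→slot 2, A skipped.
Slots: [1:E] [2:D] [3:B] [4:F] [5:C] [6:G]
6 of 7 scheduled.

6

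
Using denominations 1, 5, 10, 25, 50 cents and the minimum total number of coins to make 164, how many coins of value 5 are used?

0

164 = 3×50 + 1×10 + 4×1
Count of 5: 0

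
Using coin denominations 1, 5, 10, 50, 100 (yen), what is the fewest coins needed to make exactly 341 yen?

Greedy: take as many of the largest coin as possible, then repeat with the remainder.
341 − 3×100→41 − 4×10→1 − 1×1→0
Total coins = 3 + 4 + 1 = 8

8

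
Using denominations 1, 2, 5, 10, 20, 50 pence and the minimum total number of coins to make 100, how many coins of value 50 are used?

Greedy: take as many of the largest coin as possible, then repeat with the remainder.
100 − 2×50→0
Count of 50: 2

2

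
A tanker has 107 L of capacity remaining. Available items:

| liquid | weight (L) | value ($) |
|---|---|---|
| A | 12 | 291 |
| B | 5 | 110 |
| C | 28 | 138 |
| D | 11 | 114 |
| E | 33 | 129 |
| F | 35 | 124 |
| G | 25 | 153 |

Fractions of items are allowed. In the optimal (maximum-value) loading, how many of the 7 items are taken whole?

5

Greedy by value/weight ratio, highest first.
Order: A (291/12=24.25) > B (110/5=22.00) > D (114/11=10.36) > G (153/25=6.12) > C (138/28=4.93) > E (129/33=3.91) > F (124/35=3.54)
Fill: take A (12 @ 291) → take B (5 @ 110) → take D (11 @ 114) → take G (25 @ 153) → take C (28 @ 138) → take 26/33 of E → 101.64; 107/107 used.
5 item(s) taken whole; one partial (take 26/33 of E).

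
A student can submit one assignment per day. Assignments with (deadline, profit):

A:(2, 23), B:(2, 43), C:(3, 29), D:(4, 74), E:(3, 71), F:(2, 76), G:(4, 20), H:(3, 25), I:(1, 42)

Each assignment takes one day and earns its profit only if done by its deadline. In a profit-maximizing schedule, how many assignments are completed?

4

Take jobs in profit order; each goes to the latest open slot no later than its deadline.
Profit order: F=76 D=74 E=71 B=43 I=42 C=29 H=25 A=23 G=20
Assign: F→slot 2, D→slot 4, E→slot 3, B→slot 1, I skipped, C skipped, H skipped, A skipped, G skipped.
Slots: [1:B] [2:F] [3:E] [4:D]
4 of 9 scheduled.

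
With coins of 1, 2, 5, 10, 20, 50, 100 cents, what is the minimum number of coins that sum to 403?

403 = 4×100 + 1×2 + 1×1
Total coins = 4 + 1 + 1 = 6

6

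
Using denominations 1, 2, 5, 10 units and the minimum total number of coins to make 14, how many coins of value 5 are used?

0

14 − 1×10→4 − 2×2→0
Count of 5: 0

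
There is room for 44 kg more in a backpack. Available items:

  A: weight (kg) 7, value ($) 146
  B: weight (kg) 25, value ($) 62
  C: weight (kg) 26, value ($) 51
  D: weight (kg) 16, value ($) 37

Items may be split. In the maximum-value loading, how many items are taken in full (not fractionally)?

2

Ratios (sorted): A 20.86, B 2.48, D 2.31, C 1.96
take A (7 @ 146); take B (25 @ 62); take 12/16 of D → 27.75. Capacity used 44/44.
2 item(s) taken whole; one partial (take 12/16 of D).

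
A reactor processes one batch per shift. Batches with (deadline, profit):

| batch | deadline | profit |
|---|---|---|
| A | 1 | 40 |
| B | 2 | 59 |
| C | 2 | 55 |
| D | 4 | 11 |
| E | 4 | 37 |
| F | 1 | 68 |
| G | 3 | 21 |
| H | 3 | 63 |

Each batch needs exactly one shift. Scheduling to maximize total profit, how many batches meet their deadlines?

4

Profit order: F=68 H=63 B=59 C=55 A=40 E=37 G=21 D=11
Assign: F→slot 1, H→slot 3, B→slot 2, C skipped, A skipped, E→slot 4, G skipped, D skipped.
Slots: [1:F] [2:B] [3:H] [4:E]
4 of 8 scheduled.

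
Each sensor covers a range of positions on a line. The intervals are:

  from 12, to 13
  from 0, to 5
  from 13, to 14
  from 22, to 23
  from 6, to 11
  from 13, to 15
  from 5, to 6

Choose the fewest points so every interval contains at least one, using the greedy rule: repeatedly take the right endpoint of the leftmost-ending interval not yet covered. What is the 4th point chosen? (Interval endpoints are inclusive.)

Process intervals by earliest right end; each time one isn't hit yet, stab at its right endpoint.
By right end: [0,5]  [5,6]  [6,11]  [12,13]  [13,14]  [13,15]  [22,23]
[0,5] uncovered → point at 5; [6,11] uncovered → point at 11; [12,13] uncovered → point at 13; [22,23] uncovered → point at 23.
Points: 5, 11, 13, 23 (4 total).

23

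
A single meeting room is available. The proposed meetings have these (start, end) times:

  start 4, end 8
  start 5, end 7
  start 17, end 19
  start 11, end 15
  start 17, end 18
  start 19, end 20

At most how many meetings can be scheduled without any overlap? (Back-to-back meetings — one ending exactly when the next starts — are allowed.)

Sort by end time and greedily take each interval whose start is ≥ the last chosen end.
Sorted by end: (5,7)  (4,8)  (11,15)  (17,18)  (17,19)  (19,20)
take (5,7); take (11,15); take (17,18); skip (17,19); take (19,20).
Selected 4 meetings.

4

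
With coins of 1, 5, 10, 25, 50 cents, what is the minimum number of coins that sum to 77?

77 = 1×50 + 1×25 + 2×1
Total coins = 1 + 1 + 2 = 4

4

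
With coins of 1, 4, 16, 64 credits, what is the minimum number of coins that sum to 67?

4

Greedy: take as many of the largest coin as possible, then repeat with the remainder.
67 = 1×64 + 3×1
Total coins = 1 + 3 = 4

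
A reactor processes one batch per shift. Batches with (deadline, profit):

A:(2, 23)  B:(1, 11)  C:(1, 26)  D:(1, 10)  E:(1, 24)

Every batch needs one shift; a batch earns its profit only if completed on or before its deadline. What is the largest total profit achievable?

Take jobs in profit order; each goes to the latest open slot no later than its deadline.
By profit: C(d1,26), E(d1,24), A(d2,23), B(d1,11), D(d1,10)
C→slot 1; E skipped; A→slot 2; B skipped; D skipped.
Profit = 26 + 23 = 49

49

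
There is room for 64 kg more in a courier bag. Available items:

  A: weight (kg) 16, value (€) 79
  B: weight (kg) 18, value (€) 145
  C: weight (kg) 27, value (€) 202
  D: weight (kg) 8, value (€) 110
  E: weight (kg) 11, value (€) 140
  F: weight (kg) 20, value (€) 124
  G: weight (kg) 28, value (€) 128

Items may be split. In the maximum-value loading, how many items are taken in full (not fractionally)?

4

Greedy by value/weight ratio, highest first.
Ratios (sorted): D 13.75, E 12.73, B 8.06, C 7.48, F 6.20, A 4.94, G 4.57
take D (8 @ 110); take E (11 @ 140); take B (18 @ 145); take C (27 @ 202). Capacity used 64/64.
4 item(s) taken whole.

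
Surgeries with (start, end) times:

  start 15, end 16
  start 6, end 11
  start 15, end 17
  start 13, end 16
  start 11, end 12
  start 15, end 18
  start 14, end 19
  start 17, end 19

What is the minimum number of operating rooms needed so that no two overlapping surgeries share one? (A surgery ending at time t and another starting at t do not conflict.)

5

The answer is the maximum number of intervals overlapping at any instant.
Events (time:±→running): 6:+→1 11:-→0 11:+→1 12:-→0 13:+→1 14:+→2 15:+→3 15:+→4 15:+→5 … peak 5.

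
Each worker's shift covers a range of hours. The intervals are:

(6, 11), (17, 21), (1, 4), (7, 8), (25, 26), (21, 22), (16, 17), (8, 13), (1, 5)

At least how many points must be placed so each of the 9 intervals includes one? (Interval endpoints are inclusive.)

5

Process intervals by earliest right end; each time one isn't hit yet, stab at its right endpoint.
By right end: [1,4]  [1,5]  [7,8]  [6,11]  [8,13]  [16,17]  [17,21]  [21,22]  [25,26]
[1,4] uncovered → point at 4; [7,8] uncovered → point at 8; [16,17] uncovered → point at 17; [21,22] uncovered → point at 22; [25,26] uncovered → point at 26.
Points: 4, 8, 17, 22, 26 (5 total).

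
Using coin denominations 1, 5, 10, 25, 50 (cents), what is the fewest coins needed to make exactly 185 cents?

Greedy: take as many of the largest coin as possible, then repeat with the remainder.
185 − 3×50→35 − 1×25→10 − 1×10→0
Total coins = 3 + 1 + 1 = 5

5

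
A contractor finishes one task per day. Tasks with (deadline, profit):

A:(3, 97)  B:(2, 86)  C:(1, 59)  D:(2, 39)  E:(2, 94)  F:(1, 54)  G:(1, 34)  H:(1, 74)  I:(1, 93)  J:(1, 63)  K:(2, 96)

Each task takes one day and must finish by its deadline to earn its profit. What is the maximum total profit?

Take jobs in profit order; each goes to the latest open slot no later than its deadline.
Profit order: A=97 K=96 E=94 I=93 B=86 H=74 J=63 C=59 F=54 D=39 G=34
Assign: A→slot 3, K→slot 2, E→slot 1, I skipped, B skipped, H skipped, J skipped, C skipped, F skipped, D skipped, G skipped.
Slots: [1:E] [2:K] [3:A]
Profit = 94 + 96 + 97 = 287

287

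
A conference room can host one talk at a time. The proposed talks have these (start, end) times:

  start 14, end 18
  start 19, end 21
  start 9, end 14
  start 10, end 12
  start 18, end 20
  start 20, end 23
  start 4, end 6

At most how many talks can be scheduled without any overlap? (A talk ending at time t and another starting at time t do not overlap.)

By end time: (4,6), (10,12), (9,14), (14,18), (18,20), (19,21), (20,23).
Pick (4,6); next start ≥ 6 → (10,12); next start ≥ 12 → (14,18); next start ≥ 18 → (18,20); next start ≥ 20 → (20,23).
Selected 5 talks.

5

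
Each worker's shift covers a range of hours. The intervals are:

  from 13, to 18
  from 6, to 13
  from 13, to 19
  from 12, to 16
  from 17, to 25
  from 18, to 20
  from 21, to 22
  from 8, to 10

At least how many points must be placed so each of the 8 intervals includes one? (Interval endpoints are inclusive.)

Sorted: [8,10] [6,13] [12,16] [13,18] [13,19] [18,20] [21,22] [17,25]
{[8,10],[6,13]} hit by 10; {[12,16],[13,18],[13,19]} hit by 16; {[18,20]} hit by 20; {[21,22],[17,25]} hit by 22.
Points: 10, 16, 20, 22 (4 total).

4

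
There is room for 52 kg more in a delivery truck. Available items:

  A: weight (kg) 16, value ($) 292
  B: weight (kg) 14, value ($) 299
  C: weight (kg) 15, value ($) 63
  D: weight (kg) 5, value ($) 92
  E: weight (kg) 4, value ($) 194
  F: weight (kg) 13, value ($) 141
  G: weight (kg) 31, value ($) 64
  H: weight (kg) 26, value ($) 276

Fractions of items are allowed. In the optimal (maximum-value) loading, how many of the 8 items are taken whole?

5

Greedy by value/weight ratio, highest first.
Ratios (sorted): E 48.50, B 21.36, D 18.40, A 18.25, F 10.85, H 10.62, C 4.20, G 2.06
take E (4 @ 194); take B (14 @ 299); take D (5 @ 92); take A (16 @ 292); take F (13 @ 141). Capacity used 52/52.
5 item(s) taken whole.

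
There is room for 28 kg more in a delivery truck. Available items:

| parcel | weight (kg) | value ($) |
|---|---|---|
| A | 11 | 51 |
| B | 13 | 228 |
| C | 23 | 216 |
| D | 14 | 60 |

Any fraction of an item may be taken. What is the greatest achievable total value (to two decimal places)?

Greedy by value/weight ratio, highest first.
Ratios (sorted): B 17.54, C 9.39, A 4.64, D 4.29
take B (13 @ 228); take 15/23 of C → 140.87. Capacity used 28/28.
Total value = 368.87

368.87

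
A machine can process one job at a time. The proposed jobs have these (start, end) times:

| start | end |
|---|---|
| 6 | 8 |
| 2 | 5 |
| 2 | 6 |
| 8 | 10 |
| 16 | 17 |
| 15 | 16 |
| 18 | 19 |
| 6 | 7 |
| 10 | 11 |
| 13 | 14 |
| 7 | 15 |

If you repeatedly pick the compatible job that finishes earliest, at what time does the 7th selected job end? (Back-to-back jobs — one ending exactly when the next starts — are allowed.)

Greedy by earliest finish: after sorting by end time, pick each interval compatible with the last pick.
By end time: (2,5), (2,6), (6,7), (6,8), (8,10), (10,11), (13,14), (7,15), (15,16), (16,17), (18,19).
Pick (2,5); next start ≥ 5 → (6,7); next start ≥ 7 → (8,10); next start ≥ 10 → (10,11); next start ≥ 11 → (13,14); next start ≥ 14 → (15,16); next start ≥ 16 → (16,17); next start ≥ 17 → (18,19).
Selected: (2,5) (6,7) (8,10) (10,11) (13,14) (15,16) (16,17) (18,19)

17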